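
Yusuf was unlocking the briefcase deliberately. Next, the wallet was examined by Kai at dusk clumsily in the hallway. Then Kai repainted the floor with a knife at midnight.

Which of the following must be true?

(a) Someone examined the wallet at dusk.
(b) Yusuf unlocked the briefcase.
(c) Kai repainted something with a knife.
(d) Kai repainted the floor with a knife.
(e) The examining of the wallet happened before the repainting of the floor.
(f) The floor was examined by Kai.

(a) Entailed — dropping 'in the hallway', 'clumsily' and generalizing the agent leaves a sub-description the original still satisfies.
(b) Not entailed — 'was unlocking' is progressive on an accomplishment; it does not entail the completed 'unlocked'.
(c) Entailed — dropping 'at midnight' and generalizing the patient leaves a sub-description the original still satisfies.
(d) Entailed — this follows by dropping conjuncts from the repainting event's description.
(e) Entailed — the narrative places the examining before the repainting.
(f) Not entailed — Kai examined the wallet, not the floor; the floor belongs to the repainting event.

(a), (c), (d), (e)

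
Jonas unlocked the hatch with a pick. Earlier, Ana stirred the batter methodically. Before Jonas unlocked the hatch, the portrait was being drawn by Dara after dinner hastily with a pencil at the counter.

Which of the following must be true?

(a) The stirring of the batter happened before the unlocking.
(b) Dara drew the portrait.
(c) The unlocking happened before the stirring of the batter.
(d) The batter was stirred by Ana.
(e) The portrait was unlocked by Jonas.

(a), (d)

(a) Entailed — the narrative places the stirring before the unlocking.
(b) Not entailed — 'was drawing' is progressive on an accomplishment; it does not entail the completed 'drew'.
(c) Not entailed — the narrative places the stirring before the unlocking, not after.
(d) Entailed — the original entails any weakening of itself; this just drops 'methodically'.
(e) Not entailed — Jonas unlocked the hatch, not the portrait; the portrait belongs to the drawing event.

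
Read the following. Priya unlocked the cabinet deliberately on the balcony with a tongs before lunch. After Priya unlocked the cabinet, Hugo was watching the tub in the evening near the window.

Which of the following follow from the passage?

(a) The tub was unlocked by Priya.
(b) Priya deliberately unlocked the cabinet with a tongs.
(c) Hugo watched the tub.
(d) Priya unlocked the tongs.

(a) Not entailed — Priya unlocked the cabinet, not the tub; the tub belongs to the watching event.
(b) Entailed — dropping 'before lunch', 'on the balcony' leaves a sub-description the original still satisfies.
(c) Entailed — 'watch' is an activity; 'was watching' entails that some watching happened, so 'watched' holds.
(d) Not entailed — the tongs is the instrument, not what was unlocked.

(b), (c)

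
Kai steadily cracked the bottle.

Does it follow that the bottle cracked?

yes

'Kai cracked the bottle' is the causative; it entails the inchoative 'the bottle cracked'.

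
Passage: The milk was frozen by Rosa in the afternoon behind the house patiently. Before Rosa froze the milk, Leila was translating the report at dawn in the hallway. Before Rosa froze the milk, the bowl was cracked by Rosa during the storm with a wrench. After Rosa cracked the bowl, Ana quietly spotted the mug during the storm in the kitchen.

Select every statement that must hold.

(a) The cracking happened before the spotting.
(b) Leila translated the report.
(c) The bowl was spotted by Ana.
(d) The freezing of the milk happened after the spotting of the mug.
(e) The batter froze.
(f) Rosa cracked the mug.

(a) Entailed — the narrative places the cracking before the spotting.
(b) Not entailed — 'was translating' is progressive on an accomplishment; it does not entail the completed 'translated'.
(c) Not entailed — Ana spotted the mug, not the bowl; the bowl belongs to the cracking event.
(d) Not entailed — the narrative doesn't order the spotting relative to the freezing.
(e) Not entailed — the milk is what froze, not the batter.
(f) Not entailed — Rosa cracked the bowl, not the mug; the mug belongs to the spotting event.

(a)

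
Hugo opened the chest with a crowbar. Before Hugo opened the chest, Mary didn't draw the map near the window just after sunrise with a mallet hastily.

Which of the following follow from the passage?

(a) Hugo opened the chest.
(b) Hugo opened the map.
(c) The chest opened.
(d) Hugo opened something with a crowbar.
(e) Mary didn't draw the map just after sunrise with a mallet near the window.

(a) Entailed — every conjunct here is already in the original opening event.
(b) Not entailed — Hugo opened the chest, not the map; the map belongs to the drawing event.
(c) Entailed — 'Hugo opened the chest' is causative; it entails the inchoative 'the chest opened'.
(d) Entailed — this follows by dropping conjuncts from the opening event's description.
(e) Not entailed — dropping 'hastily' under negation is not valid — the original leaves open that Mary drew the map some other way.

(a), (c), (d)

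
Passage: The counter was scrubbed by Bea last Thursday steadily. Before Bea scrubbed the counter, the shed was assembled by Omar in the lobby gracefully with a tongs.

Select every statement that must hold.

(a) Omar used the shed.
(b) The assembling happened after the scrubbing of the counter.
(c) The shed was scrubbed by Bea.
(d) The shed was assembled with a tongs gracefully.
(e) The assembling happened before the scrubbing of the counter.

(d), (e)

(a) Not entailed — the shed is the patient, not an instrument — Omar used a tongs.
(b) Not entailed — the narrative places the assembling before the scrubbing, not after.
(c) Not entailed — Bea scrubbed the counter, not the shed; the shed belongs to the assembling event.
(d) Entailed — dropping 'in the lobby' and generalizing the agent leaves a sub-description the original still satisfies.
(e) Entailed — the narrative places the assembling before the scrubbing.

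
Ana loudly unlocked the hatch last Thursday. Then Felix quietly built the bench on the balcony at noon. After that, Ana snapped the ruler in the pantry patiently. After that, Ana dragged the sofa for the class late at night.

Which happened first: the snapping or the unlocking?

the unlocking

The connectives place the unlocking before the snapping.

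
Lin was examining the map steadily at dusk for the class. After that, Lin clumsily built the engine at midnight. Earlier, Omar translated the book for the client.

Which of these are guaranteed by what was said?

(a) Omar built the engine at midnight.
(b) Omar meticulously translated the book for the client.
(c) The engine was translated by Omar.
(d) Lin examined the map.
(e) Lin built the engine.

(a) Not entailed — the passage has Lin building the engine, not Omar.
(b) Not entailed — 'meticulously' adds information not in the original event.
(c) Not entailed — Omar translated the book, not the engine; the engine belongs to the building event.
(d) Entailed — 'examine' is an activity; 'was examining' entails that some examining happened, so 'examined' holds.
(e) Entailed — the original entails any weakening of itself; this just drops 'at midnight', 'clumsily'.

(d), (e)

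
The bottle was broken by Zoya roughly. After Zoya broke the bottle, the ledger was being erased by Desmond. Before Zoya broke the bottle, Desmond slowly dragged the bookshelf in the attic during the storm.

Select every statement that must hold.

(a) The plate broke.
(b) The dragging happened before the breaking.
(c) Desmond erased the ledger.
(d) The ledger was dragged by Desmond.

(b)

(a) Not entailed — the bottle is what broke, not the plate.
(b) Entailed — the narrative places the dragging before the breaking.
(c) Not entailed — 'was erasing' is progressive on an accomplishment; it does not entail the completed 'erased'.
(d) Not entailed — Desmond dragged the bookshelf, not the ledger; the ledger belongs to the erasing event.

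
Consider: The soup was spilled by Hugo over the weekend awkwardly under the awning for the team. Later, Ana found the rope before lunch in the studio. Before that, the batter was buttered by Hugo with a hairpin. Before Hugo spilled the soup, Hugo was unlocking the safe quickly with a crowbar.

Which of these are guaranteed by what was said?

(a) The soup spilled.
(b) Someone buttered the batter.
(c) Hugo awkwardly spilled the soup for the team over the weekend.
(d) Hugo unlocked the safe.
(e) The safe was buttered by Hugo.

(a), (b), (c)

(a) Entailed — 'Hugo spilled the soup' is causative; it entails the inchoative 'the soup spilled'.
(b) Entailed — dropping 'with a hairpin' and generalizing the agent leaves a sub-description the original still satisfies.
(c) Entailed — this follows by dropping conjuncts from the spilling event's description.
(d) Not entailed — 'was unlocking' is progressive on an accomplishment; it does not entail the completed 'unlocked'.
(e) Not entailed — Hugo buttered the batter, not the safe; the safe belongs to the unlocking event.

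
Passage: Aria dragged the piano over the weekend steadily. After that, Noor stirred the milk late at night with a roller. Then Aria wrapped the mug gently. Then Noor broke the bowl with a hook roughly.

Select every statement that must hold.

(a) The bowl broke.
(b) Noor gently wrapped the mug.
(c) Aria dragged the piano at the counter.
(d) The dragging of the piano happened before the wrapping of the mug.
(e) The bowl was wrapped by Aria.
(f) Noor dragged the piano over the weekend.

(a), (d)

(a) Entailed — 'Noor broke the bowl' is causative; it entails the inchoative 'the bowl broke'.
(b) Not entailed — the passage has Aria wrapping the mug, not Noor.
(c) Not entailed — 'at the counter' adds information not in the original event.
(d) Entailed — the narrative places the dragging before the wrapping.
(e) Not entailed — Aria wrapped the mug, not the bowl; the bowl belongs to the breaking event.
(f) Not entailed — the passage has Aria dragging the piano, not Noor.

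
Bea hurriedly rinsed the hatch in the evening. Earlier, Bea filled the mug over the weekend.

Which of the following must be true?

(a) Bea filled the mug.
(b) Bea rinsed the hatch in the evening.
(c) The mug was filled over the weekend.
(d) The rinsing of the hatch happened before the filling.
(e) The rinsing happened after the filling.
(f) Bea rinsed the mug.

(a), (b), (c), (e)

(a) Entailed — every conjunct here is already in the original filling event.
(b) Entailed — every conjunct here is already in the original rinsing event.
(c) Entailed — the original entails any weakening of itself; this just generalizes the agent.
(d) Not entailed — the narrative places the filling before the rinsing, not after.
(e) Entailed — the narrative places the filling before the rinsing.
(f) Not entailed — Bea rinsed the hatch, not the mug; the mug belongs to the filling event.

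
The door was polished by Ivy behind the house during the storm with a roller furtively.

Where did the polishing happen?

behind the house

'behind the house' marks the location of the polishing event.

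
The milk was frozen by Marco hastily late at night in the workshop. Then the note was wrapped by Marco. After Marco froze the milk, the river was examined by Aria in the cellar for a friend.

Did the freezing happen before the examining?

yes

The narrative orders the freezing before the examining.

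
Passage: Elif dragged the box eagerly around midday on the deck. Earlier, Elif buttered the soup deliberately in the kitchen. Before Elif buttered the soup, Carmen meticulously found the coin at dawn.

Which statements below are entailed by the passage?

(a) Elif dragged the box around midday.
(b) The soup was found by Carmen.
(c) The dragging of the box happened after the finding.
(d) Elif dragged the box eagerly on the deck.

(a), (c), (d)

(a) Entailed — every conjunct here is already in the original dragging event.
(b) Not entailed — Carmen found the coin, not the soup; the soup belongs to the buttering event.
(c) Entailed — the narrative places the finding before the dragging.
(d) Entailed — the original entails any weakening of itself; this just drops 'around midday'.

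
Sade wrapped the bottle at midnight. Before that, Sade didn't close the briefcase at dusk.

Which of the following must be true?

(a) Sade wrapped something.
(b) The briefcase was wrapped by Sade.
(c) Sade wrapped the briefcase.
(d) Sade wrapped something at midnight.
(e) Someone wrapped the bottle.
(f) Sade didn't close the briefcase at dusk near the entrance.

(a), (d), (e), (f)

(a) Entailed — every conjunct here is already in the original wrapping event.
(b) Not entailed — Sade wrapped the bottle, not the briefcase; the briefcase belongs to the closing event.
(c) Not entailed — Sade wrapped the bottle, not the briefcase; the briefcase belongs to the closing event.
(d) Entailed — this follows by dropping conjuncts from the wrapping event's description.
(e) Entailed — this follows by dropping conjuncts from the wrapping event's description.
(f) Entailed — under negation, adding a further restriction is entailed: if no such closing event occurred, none occurred near the entrance either.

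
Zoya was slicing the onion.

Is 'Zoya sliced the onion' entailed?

'was slicing' is progressive; for an accomplishment like 'slice the onion', it doesn't entail completion.

no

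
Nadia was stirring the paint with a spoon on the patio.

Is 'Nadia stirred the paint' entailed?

yes

'stir' is atelic; if Nadia was stirring the paint, then Nadia stirred the paint (for some time).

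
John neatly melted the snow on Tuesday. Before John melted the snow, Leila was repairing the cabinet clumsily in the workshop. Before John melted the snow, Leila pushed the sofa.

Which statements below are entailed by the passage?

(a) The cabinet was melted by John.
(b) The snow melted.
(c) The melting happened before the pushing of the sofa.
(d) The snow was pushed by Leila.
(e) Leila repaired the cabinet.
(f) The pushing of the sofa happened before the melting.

(b), (f)

(a) Not entailed — John melted the snow, not the cabinet; the cabinet belongs to the repairing event.
(b) Entailed — 'John melted the snow' is causative; it entails the inchoative 'the snow melted'.
(c) Not entailed — the narrative places the pushing before the melting, not after.
(d) Not entailed — Leila pushed the sofa, not the snow; the snow belongs to the melting event.
(e) Not entailed — 'was repairing' is progressive on an accomplishment; it does not entail the completed 'repaired'.
(f) Entailed — the narrative places the pushing before the melting.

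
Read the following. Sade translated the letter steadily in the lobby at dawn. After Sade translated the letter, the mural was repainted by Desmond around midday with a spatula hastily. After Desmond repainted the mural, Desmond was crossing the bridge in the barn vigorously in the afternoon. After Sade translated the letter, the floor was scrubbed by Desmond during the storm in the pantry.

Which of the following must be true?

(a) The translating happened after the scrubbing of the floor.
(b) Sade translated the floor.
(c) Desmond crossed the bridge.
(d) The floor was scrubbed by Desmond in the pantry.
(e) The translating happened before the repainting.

(a) Not entailed — the narrative places the translating before the scrubbing, not after.
(b) Not entailed — Sade translated the letter, not the floor; the floor belongs to the scrubbing event.
(c) Not entailed — 'was crossing' is progressive on an accomplishment; it does not entail the completed 'crossed'.
(d) Entailed — this follows by dropping conjuncts from the scrubbing event's description.
(e) Entailed — the narrative places the translating before the repainting.

(d), (e)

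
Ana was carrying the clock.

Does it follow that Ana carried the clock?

yes

'carry' is atelic; if Ana was carrying the clock, then Ana carried the clock (for some time).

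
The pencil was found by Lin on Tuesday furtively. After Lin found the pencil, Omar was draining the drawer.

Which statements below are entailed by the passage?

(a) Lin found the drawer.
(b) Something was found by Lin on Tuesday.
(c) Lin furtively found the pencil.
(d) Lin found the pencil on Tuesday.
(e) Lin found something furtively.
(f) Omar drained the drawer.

(b), (c), (d), (e)

(a) Not entailed — Lin found the pencil, not the drawer; the drawer belongs to the draining event.
(b) Entailed — this follows by dropping conjuncts from the finding event's description.
(c) Entailed — every conjunct here is already in the original finding event.
(d) Entailed — every conjunct here is already in the original finding event.
(e) Entailed — the original entails any weakening of itself; this just drops 'on Tuesday' and generalizes the patient.
(f) Not entailed — 'was draining' is progressive on an accomplishment; it does not entail the completed 'drained'.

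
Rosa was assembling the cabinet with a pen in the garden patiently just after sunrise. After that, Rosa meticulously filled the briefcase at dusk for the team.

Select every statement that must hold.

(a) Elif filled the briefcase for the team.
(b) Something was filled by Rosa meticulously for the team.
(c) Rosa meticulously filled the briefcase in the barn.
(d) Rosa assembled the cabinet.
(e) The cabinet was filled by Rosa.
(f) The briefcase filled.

(b), (f)

(a) Not entailed — the passage has Rosa filling the briefcase, not Elif.
(b) Entailed — the original entails any weakening of itself; this just drops 'at dusk' and generalizes the patient.
(c) Not entailed — 'in the barn' adds information not in the original event.
(d) Not entailed — 'was assembling' is progressive on an accomplishment; it does not entail the completed 'assembled'.
(e) Not entailed — Rosa filled the briefcase, not the cabinet; the cabinet belongs to the assembling event.
(f) Entailed — 'Rosa filled the briefcase' is causative; it entails the inchoative 'the briefcase filled'.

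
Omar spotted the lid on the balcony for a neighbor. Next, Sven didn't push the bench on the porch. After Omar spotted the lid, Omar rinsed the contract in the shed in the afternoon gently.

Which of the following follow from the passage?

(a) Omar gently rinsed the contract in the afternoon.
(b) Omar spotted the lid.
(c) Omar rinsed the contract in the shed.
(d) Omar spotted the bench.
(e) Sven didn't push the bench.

(a), (b), (c)

(a) Entailed — every conjunct here is already in the original rinsing event.
(b) Entailed — every conjunct here is already in the original spotting event.
(c) Entailed — this follows by dropping conjuncts from the rinsing event's description.
(d) Not entailed — Omar spotted the lid, not the bench; the bench belongs to the pushing event.
(e) Not entailed — dropping 'on the porch' under negation is not valid — the original leaves open that Sven pushed the bench some other way.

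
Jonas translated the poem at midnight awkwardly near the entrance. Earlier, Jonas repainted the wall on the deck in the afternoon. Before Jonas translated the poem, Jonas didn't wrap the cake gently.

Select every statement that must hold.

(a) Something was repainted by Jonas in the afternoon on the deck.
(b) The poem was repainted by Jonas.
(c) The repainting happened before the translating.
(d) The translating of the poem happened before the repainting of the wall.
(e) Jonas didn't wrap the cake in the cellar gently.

(a), (c), (e)

(a) Entailed — the original entails any weakening of itself; this just generalizes the patient.
(b) Not entailed — Jonas repainted the wall, not the poem; the poem belongs to the translating event.
(c) Entailed — the narrative places the repainting before the translating.
(d) Not entailed — the narrative places the repainting before the translating, not after.
(e) Entailed — under negation, adding a further restriction is entailed: if no such wrapping event occurred, none occurred in the cellar either.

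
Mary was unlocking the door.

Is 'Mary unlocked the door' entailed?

'was unlocking' is progressive; for an accomplishment like 'unlock the door', it doesn't entail completion.

no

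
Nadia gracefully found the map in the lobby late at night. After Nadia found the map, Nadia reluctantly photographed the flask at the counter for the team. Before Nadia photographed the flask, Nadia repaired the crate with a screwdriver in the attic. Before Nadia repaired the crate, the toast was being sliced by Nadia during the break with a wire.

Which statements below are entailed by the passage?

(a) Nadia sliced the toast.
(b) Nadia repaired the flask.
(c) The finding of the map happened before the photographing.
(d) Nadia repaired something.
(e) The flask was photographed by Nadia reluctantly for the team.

(c), (d), (e)

(a) Not entailed — 'was slicing' is progressive on an accomplishment; it does not entail the completed 'sliced'.
(b) Not entailed — Nadia repaired the crate, not the flask; the flask belongs to the photographing event.
(c) Entailed — the narrative places the finding before the photographing.
(d) Entailed — this follows by dropping conjuncts from the repairing event's description.
(e) Entailed — this follows by dropping conjuncts from the photographing event's description.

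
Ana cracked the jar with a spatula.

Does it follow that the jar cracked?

'Ana cracked the jar' is the causative; it entails the inchoative 'the jar cracked'.

yes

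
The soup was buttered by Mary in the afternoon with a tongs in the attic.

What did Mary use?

a tongs

'with a tongs' marks the instrument of the buttering event.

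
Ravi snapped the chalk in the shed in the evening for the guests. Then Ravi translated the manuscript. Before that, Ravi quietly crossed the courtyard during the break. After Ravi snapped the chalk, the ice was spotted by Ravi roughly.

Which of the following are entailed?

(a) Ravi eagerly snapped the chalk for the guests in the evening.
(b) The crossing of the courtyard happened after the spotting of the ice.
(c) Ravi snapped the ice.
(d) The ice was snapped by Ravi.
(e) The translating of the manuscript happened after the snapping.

(a) Not entailed — 'eagerly' adds information not in the original event.
(b) Not entailed — the narrative doesn't order the spotting relative to the crossing.
(c) Not entailed — Ravi snapped the chalk, not the ice; the ice belongs to the spotting event.
(d) Not entailed — Ravi snapped the chalk, not the ice; the ice belongs to the spotting event.
(e) Entailed — the narrative places the snapping before the translating.

(e)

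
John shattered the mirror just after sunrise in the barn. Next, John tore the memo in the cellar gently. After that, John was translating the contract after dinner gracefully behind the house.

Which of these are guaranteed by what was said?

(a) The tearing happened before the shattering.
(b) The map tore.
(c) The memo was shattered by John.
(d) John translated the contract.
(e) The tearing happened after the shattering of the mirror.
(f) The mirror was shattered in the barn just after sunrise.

(e), (f)

(a) Not entailed — the narrative places the shattering before the tearing, not after.
(b) Not entailed — the memo is what tore, not the map.
(c) Not entailed — John shattered the mirror, not the memo; the memo belongs to the tearing event.
(d) Not entailed — 'was translating' is progressive on an accomplishment; it does not entail the completed 'translated'.
(e) Entailed — the narrative places the shattering before the tearing.
(f) Entailed — generalizing the agent leaves a sub-description the original still satisfies.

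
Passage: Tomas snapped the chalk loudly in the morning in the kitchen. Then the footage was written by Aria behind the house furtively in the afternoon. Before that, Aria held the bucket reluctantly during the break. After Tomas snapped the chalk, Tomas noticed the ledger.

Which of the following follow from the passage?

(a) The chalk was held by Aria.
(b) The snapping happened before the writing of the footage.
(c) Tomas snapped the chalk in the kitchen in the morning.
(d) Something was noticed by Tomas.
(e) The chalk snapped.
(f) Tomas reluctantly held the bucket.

(b), (c), (d), (e)

(a) Not entailed — Aria held the bucket, not the chalk; the chalk belongs to the snapping event.
(b) Entailed — the narrative places the snapping before the writing.
(c) Entailed — every conjunct here is already in the original snapping event.
(d) Entailed — this follows by dropping conjuncts from the noticing event's description.
(e) Entailed — 'Tomas snapped the chalk' is causative; it entails the inchoative 'the chalk snapped'.
(f) Not entailed — the passage has Aria holding the bucket, not Tomas.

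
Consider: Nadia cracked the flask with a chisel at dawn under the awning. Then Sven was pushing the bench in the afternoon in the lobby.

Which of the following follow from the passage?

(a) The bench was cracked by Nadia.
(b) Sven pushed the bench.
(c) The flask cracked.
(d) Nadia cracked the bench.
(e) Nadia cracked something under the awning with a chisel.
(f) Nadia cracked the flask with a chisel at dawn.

(a) Not entailed — Nadia cracked the flask, not the bench; the bench belongs to the pushing event.
(b) Entailed — 'push' is an activity; 'was pushing' entails that some pushing happened, so 'pushed' holds.
(c) Entailed — 'Nadia cracked the flask' is causative; it entails the inchoative 'the flask cracked'.
(d) Not entailed — Nadia cracked the flask, not the bench; the bench belongs to the pushing event.
(e) Entailed — every conjunct here is already in the original cracking event.
(f) Entailed — this follows by dropping conjuncts from the cracking event's description.

(b), (c), (e), (f)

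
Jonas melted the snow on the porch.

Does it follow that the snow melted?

'Jonas melted the snow' is the causative; it entails the inchoative 'the snow melted'.

yes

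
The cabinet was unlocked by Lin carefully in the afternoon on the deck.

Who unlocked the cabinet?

'Lin' marks the agent of the unlocking event.

Lin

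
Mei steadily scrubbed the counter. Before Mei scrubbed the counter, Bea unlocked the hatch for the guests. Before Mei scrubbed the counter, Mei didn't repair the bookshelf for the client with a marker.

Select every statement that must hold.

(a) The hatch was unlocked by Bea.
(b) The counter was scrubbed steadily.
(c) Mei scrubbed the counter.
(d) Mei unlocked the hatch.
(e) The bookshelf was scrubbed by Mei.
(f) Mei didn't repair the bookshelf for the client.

(a), (b), (c)

(a) Entailed — the original entails any weakening of itself; this just drops 'for the guests'.
(b) Entailed — every conjunct here is already in the original scrubbing event.
(c) Entailed — this follows by dropping conjuncts from the scrubbing event's description.
(d) Not entailed — the passage has Bea unlocking the hatch, not Mei.
(e) Not entailed — Mei scrubbed the counter, not the bookshelf; the bookshelf belongs to the repairing event.
(f) Not entailed — dropping 'with a marker' under negation is not valid — the original leaves open that Mei repaired the bookshelf some other way.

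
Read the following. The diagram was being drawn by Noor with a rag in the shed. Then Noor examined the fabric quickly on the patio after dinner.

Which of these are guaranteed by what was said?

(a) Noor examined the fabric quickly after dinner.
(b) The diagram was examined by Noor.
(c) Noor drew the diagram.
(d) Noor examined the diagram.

(a)

(a) Entailed — this follows by dropping conjuncts from the examining event's description.
(b) Not entailed — Noor examined the fabric, not the diagram; the diagram belongs to the drawing event.
(c) Not entailed — 'was drawing' is progressive on an accomplishment; it does not entail the completed 'drew'.
(d) Not entailed — Noor examined the fabric, not the diagram; the diagram belongs to the drawing event.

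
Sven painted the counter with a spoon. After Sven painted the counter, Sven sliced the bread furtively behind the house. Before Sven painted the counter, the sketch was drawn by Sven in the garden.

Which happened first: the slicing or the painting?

The connectives place the painting before the slicing.

the painting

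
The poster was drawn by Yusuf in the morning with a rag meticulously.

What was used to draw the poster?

'with a rag' marks the instrument of the drawing event.

a rag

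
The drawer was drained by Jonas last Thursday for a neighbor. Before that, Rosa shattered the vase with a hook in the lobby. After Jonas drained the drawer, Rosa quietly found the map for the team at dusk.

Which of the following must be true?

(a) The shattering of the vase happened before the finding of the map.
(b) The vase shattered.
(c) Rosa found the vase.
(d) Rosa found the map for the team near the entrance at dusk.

(a) Entailed — the narrative places the shattering before the finding.
(b) Entailed — 'Rosa shattered the vase' is causative; it entails the inchoative 'the vase shattered'.
(c) Not entailed — Rosa found the map, not the vase; the vase belongs to the shattering event.
(d) Not entailed — 'near the entrance' adds information not in the original event.

(a), (b)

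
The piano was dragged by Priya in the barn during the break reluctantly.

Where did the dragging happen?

in the barn

'in the barn' marks the location of the dragging event.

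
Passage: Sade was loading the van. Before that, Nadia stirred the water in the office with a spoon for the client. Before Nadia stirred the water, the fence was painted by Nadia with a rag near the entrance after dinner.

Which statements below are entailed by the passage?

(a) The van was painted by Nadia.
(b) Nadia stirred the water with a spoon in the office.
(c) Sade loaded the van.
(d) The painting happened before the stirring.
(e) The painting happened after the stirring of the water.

(b), (d)

(a) Not entailed — Nadia painted the fence, not the van; the van belongs to the loading event.
(b) Entailed — this follows by dropping conjuncts from the stirring event's description.
(c) Not entailed — 'was loading' is progressive on an accomplishment; it does not entail the completed 'loaded'.
(d) Entailed — the narrative places the painting before the stirring.
(e) Not entailed — the narrative places the painting before the stirring, not after.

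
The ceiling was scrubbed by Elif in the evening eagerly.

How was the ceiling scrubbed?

'eagerly' marks the manner of the scrubbing event.

eagerly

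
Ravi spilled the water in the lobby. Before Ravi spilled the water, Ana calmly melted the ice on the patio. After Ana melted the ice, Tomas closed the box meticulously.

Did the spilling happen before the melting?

The narrative orders the melting before the spilling.

no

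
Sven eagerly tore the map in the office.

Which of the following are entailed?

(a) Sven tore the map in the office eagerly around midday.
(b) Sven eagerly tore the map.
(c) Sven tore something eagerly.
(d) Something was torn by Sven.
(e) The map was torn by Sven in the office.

(a) Not entailed — 'around midday' adds information not in the original event.
(b) Entailed — this follows by dropping conjuncts from the tearing event's description.
(c) Entailed — every conjunct here is already in the original tearing event.
(d) Entailed — the original entails any weakening of itself; this just drops 'eagerly', 'in the office' and generalizes the patient.
(e) Entailed — dropping 'eagerly' leaves a sub-description the original still satisfies.

(b), (c), (d), (e)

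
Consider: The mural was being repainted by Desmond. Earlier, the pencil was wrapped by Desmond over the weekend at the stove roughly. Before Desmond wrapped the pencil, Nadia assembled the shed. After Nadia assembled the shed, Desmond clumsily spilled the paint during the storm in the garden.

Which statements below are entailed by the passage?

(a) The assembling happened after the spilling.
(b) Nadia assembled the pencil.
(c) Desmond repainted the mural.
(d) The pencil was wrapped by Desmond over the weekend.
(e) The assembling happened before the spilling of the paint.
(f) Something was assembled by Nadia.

(a) Not entailed — the narrative places the assembling before the spilling, not after.
(b) Not entailed — Nadia assembled the shed, not the pencil; the pencil belongs to the wrapping event.
(c) Not entailed — 'was repainting' is progressive on an accomplishment; it does not entail the completed 'repainted'.
(d) Entailed — every conjunct here is already in the original wrapping event.
(e) Entailed — the narrative places the assembling before the spilling.
(f) Entailed — every conjunct here is already in the original assembling event.

(d), (e), (f)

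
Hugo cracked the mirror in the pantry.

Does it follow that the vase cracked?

Nothing is said about any vase; only the mirror is affected.

no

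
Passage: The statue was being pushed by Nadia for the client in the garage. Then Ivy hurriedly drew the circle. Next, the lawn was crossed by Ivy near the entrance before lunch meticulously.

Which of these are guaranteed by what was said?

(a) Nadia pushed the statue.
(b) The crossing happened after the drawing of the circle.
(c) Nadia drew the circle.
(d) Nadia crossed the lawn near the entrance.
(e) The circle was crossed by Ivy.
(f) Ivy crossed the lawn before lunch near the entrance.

(a), (b), (f)

(a) Entailed — 'push' is an activity; 'was pushing' entails that some pushing happened, so 'pushed' holds.
(b) Entailed — the narrative places the drawing before the crossing.
(c) Not entailed — the passage has Ivy drawing the circle, not Nadia.
(d) Not entailed — the passage has Ivy crossing the lawn, not Nadia.
(e) Not entailed — Ivy crossed the lawn, not the circle; the circle belongs to the drawing event.
(f) Entailed — this follows by dropping conjuncts from the crossing event's description.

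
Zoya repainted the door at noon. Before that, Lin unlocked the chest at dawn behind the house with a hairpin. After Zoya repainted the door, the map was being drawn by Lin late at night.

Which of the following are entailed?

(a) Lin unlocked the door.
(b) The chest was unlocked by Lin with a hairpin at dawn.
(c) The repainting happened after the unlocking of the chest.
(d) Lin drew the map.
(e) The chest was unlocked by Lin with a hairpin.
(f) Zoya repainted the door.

(a) Not entailed — Lin unlocked the chest, not the door; the door belongs to the repainting event.
(b) Entailed — this follows by dropping conjuncts from the unlocking event's description.
(c) Entailed — the narrative places the unlocking before the repainting.
(d) Not entailed — 'was drawing' is progressive on an accomplishment; it does not entail the completed 'drew'.
(e) Entailed — this follows by dropping conjuncts from the unlocking event's description.
(f) Entailed — dropping 'at noon' leaves a sub-description the original still satisfies.

(b), (c), (e), (f)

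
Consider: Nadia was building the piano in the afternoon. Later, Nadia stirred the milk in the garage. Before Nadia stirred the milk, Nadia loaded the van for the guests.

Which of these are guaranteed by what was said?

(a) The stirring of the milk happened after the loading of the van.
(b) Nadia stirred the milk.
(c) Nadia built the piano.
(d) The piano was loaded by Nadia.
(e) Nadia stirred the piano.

(a) Entailed — the narrative places the loading before the stirring.
(b) Entailed — the original entails any weakening of itself; this just drops 'in the garage'.
(c) Not entailed — 'was building' is progressive on an accomplishment; it does not entail the completed 'built'.
(d) Not entailed — Nadia loaded the van, not the piano; the piano belongs to the building event.
(e) Not entailed — Nadia stirred the milk, not the piano; the piano belongs to the building event.

(a), (b)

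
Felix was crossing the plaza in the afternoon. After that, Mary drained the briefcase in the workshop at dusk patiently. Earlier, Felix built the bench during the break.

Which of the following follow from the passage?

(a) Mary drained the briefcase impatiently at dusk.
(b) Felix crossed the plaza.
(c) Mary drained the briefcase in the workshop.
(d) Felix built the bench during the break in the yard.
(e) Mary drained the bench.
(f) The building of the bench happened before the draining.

(c), (f)

(a) Not entailed — 'impatiently' adds a manner not in (and inconsistent with) the original.
(b) Not entailed — 'was crossing' is progressive on an accomplishment; it does not entail the completed 'crossed'.
(c) Entailed — the original entails any weakening of itself; this just drops 'patiently', 'at dusk'.
(d) Not entailed — 'in the yard' adds information not in the original event.
(e) Not entailed — Mary drained the briefcase, not the bench; the bench belongs to the building event.
(f) Entailed — the narrative places the building before the draining.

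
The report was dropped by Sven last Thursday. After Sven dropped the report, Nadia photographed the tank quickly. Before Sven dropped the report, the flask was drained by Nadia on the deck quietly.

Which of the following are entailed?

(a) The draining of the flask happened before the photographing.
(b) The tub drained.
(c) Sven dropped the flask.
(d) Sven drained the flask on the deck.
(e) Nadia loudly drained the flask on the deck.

(a)

(a) Entailed — the narrative places the draining before the photographing.
(b) Not entailed — the flask is what drained, not the tub.
(c) Not entailed — Sven dropped the report, not the flask; the flask belongs to the draining event.
(d) Not entailed — the passage has Nadia draining the flask, not Sven.
(e) Not entailed — 'loudly' adds a manner not in (and inconsistent with) the original.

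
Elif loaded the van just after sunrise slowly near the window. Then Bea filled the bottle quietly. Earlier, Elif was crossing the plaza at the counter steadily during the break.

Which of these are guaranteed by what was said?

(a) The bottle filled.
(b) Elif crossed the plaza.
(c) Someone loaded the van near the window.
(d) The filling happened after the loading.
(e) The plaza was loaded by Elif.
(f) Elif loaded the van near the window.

(a), (c), (d), (f)

(a) Entailed — 'Bea filled the bottle' is causative; it entails the inchoative 'the bottle filled'.
(b) Not entailed — 'was crossing' is progressive on an accomplishment; it does not entail the completed 'crossed'.
(c) Entailed — dropping 'just after sunrise', 'slowly' and generalizing the agent leaves a sub-description the original still satisfies.
(d) Entailed — the narrative places the loading before the filling.
(e) Not entailed — Elif loaded the van, not the plaza; the plaza belongs to the crossing event.
(f) Entailed — every conjunct here is already in the original loading event.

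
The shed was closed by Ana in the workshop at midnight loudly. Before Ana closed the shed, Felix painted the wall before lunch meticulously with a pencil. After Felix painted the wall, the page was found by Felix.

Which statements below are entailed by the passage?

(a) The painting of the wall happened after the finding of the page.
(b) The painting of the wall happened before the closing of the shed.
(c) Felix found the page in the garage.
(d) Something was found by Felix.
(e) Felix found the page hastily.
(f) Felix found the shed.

(b), (d)

(a) Not entailed — the narrative places the painting before the finding, not after.
(b) Entailed — the narrative places the painting before the closing.
(c) Not entailed — 'in the garage' adds information not in the original event.
(d) Entailed — every conjunct here is already in the original finding event.
(e) Not entailed — 'hastily' adds information not in the original event.
(f) Not entailed — Felix found the page, not the shed; the shed belongs to the closing event.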